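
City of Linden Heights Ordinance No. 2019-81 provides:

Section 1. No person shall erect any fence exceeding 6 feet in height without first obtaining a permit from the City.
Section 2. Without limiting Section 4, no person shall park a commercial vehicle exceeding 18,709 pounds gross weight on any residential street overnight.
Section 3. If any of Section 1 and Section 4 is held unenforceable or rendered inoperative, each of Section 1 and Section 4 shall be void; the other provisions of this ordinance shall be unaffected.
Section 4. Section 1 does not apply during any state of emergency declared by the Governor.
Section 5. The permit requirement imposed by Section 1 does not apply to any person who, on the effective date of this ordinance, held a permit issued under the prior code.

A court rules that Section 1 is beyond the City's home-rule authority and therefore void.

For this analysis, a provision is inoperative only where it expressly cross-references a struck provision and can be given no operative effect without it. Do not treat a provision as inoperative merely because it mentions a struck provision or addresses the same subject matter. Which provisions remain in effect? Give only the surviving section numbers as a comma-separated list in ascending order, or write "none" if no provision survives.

2, 3

Section 1 is struck. Section 4 operates only by reference to Section 1, so it falls with Section 1. Section 5 has no operative effect of its own apart from Section 1 and is therefore inoperative. Although Section 2 refers to Section 4, its operative terms do not depend on Section 4, so it remains in effect. Section 3 declares Section 1 and Section 4 mutually dependent; since one of them has fallen, all of them are of no effect. The remainder continues in force under Section 3. Section 2 and Section 3 remain in effect.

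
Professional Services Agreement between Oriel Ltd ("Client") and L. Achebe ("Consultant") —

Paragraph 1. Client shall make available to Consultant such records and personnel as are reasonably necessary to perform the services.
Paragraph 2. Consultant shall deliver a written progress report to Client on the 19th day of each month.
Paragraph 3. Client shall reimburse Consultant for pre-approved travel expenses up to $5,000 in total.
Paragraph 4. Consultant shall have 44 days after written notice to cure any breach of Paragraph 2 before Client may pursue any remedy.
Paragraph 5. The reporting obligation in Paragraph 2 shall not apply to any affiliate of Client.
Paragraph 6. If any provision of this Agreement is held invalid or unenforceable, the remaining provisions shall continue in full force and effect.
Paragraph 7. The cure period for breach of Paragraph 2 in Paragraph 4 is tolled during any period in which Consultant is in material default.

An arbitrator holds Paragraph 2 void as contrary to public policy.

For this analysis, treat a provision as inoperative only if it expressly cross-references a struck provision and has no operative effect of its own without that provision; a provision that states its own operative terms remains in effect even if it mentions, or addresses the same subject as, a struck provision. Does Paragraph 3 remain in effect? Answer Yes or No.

Paragraph 2 is struck. Paragraph 4 has no operative effect of its own apart from Paragraph 2 and is therefore inoperative. The whole of Paragraph 5 is the carve-out from the reporting obligation, defined by reference to Paragraph 2, so Paragraph 5 cannot stand once Paragraph 2 is removed. Paragraph 7 operates only by reference to Paragraph 4, so it falls with Paragraph 4. Under the severability clause in Paragraph 6, the remaining provisions continue in force. That leaves Paragraph 1, Paragraph 3, and Paragraph 6 in effect. Paragraph 3 is among the surviving provisions, so the answer is yes.

Yes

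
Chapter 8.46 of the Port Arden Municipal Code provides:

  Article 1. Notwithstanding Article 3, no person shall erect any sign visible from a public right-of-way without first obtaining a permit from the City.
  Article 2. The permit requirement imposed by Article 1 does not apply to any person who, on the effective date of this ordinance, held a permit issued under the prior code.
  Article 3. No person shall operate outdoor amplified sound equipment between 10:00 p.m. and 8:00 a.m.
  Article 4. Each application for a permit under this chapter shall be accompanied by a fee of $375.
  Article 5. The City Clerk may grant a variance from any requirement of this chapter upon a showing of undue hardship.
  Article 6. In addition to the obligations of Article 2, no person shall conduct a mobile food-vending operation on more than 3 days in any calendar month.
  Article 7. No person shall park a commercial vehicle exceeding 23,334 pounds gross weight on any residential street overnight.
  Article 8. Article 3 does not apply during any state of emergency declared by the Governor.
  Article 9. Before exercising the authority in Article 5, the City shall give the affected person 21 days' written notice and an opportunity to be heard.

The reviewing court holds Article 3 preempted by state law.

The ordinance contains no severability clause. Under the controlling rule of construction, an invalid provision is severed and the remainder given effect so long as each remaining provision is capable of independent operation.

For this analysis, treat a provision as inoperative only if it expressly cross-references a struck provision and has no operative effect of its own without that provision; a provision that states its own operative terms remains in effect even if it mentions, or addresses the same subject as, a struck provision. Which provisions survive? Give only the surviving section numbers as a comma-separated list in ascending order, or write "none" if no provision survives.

1, 2, 4, 5, 6, 7, 9

Article 3 is struck. Article 8 has no operative effect of its own apart from Article 3 and is therefore inoperative. Article 1 mentions Article 3 but its own obligation stands independently of Article 3, so Article 1 is not affected. Under the stated default rule, only provisions that cannot operate independently fall away; the rest are enforced. The provisions still in force are Article 1, Article 2, Article 4, Article 5, Article 6, Article 7, and Article 9.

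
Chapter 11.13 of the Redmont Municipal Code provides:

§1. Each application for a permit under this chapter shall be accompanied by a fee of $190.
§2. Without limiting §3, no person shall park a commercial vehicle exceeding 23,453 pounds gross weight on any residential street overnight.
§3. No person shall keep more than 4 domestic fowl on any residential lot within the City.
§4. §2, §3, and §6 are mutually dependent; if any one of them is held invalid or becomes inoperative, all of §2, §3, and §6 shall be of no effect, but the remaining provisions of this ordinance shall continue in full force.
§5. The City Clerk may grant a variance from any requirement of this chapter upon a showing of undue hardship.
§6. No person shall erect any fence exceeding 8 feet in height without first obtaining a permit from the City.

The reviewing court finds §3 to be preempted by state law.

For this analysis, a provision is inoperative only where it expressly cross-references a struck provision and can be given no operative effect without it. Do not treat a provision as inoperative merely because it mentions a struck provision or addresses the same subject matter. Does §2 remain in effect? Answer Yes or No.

§3 is struck. Nothing else in the ordinance is defined by reference to §3. §4 declares §2, §3, and §6 mutually dependent; since one of them has fallen, all of them are of no effect. That brings down §2 and §6 as well. The remainder continues in force under §4. That leaves §1, §4, and §5 in effect. §2 is among the inoperative provisions, so the answer is no.

No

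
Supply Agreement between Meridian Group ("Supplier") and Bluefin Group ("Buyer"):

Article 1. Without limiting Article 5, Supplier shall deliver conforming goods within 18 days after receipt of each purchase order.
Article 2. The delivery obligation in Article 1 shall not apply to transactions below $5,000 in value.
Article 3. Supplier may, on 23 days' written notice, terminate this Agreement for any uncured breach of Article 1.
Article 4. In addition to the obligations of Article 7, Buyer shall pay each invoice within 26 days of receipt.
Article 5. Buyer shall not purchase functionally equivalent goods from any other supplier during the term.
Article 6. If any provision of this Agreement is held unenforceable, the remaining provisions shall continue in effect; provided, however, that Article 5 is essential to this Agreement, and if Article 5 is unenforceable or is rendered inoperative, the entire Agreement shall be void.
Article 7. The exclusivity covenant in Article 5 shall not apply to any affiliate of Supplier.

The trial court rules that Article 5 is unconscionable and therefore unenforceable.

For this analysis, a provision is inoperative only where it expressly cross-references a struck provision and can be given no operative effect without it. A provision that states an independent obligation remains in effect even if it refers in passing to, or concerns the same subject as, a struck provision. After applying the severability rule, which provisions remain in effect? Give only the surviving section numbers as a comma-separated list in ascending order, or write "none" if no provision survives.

Article 5 is struck. Article 7 has no operative effect of its own apart from Article 5 and is therefore inoperative. Article 6 makes Article 5 an essential term, and Article 5 is the provision held invalid; under Article 6, the entire Agreement is therefore void. No provision of the Agreement survives.

none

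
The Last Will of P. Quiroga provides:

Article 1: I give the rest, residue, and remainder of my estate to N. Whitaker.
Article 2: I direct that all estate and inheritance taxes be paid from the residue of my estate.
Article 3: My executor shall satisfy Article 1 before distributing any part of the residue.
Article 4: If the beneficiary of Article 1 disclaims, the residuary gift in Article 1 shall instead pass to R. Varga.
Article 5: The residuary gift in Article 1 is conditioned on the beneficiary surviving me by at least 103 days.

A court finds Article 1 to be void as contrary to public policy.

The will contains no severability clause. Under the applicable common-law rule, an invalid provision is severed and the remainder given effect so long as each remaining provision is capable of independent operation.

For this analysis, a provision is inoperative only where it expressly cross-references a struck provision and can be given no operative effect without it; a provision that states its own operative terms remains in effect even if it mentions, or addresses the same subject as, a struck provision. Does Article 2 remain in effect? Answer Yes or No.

Yes

Article 1 is struck. Article 3 merely fixes the priority direction for Article 1; with Article 1 gone it has nothing to operate on and falls away. Article 4 merely fixes the alternative disposition for Article 1; with Article 1 gone it has nothing to operate on and falls away. Article 5 operates only by reference to Article 1, so it falls with Article 1. With no severability clause, the stated default rule severs what cannot stand and enforces each remaining provision that can operate on its own. Only Article 2 remains in effect. Article 2 is among the surviving provisions, so the answer is yes.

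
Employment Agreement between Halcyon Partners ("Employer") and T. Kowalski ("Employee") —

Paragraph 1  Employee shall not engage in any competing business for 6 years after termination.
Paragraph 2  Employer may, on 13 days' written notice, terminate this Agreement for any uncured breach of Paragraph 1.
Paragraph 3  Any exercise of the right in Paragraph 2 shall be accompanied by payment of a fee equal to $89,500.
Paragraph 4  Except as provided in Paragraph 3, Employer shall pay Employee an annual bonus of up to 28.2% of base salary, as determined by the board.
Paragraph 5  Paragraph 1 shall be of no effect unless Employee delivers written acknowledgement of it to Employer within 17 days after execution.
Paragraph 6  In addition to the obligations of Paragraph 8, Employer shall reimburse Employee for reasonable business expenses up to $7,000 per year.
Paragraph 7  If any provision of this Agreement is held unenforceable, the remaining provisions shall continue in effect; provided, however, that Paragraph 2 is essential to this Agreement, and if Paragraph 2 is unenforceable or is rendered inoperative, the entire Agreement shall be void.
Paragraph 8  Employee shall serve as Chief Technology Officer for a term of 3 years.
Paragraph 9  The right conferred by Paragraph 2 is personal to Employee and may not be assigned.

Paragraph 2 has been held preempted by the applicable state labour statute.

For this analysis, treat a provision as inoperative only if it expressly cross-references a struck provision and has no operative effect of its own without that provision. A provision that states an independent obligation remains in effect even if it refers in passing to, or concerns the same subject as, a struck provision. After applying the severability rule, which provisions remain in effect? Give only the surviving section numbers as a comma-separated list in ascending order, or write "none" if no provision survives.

none

Paragraph 2 is struck. Paragraph 3 has no operative effect of its own apart from Paragraph 2 and is therefore inoperative. Paragraph 9 operates only by reference to Paragraph 2, so it falls with Paragraph 2. Paragraph 7 makes Paragraph 2 an essential term, and Paragraph 2 is the provision held invalid; under Paragraph 7, the entire Agreement is therefore void. No provision of the Agreement survives.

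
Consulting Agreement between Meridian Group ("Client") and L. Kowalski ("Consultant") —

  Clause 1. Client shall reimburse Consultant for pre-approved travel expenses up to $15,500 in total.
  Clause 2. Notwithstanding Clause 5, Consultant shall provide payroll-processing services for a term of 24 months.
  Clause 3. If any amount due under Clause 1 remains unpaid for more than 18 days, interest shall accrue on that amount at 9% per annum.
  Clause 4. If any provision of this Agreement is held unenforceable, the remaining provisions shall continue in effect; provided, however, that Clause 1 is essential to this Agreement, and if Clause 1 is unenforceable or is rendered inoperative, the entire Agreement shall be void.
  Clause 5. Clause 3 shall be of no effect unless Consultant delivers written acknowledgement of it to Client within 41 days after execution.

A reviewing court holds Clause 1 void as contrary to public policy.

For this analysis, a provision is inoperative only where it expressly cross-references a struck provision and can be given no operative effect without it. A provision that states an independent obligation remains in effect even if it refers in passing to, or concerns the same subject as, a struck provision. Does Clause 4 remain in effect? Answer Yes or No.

No

Clause 1 is struck. The whole of Clause 3 is the default interest on the expense reimbursement, defined by reference to Clause 1, so Clause 3 cannot stand once Clause 1 is removed. The only function of Clause 5 is the acknowledgement condition for Clause 3, so it cannot stand once Clause 3 is removed. Clause 4 makes Clause 1 an essential term, and Clause 1 is the provision held invalid; under Clause 4, the entire Agreement is therefore void. No provision of the Agreement survives. Clause 4 is among the inoperative provisions, so the answer is no.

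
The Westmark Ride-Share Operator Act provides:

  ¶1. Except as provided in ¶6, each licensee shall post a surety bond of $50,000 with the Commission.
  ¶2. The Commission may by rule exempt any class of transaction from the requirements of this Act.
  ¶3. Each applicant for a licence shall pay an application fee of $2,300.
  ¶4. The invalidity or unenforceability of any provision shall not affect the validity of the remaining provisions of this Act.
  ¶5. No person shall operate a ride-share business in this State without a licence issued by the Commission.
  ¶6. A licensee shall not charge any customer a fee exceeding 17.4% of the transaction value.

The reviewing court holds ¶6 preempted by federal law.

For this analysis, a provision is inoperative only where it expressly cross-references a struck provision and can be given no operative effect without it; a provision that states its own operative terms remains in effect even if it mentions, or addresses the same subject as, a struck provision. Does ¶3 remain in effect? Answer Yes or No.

Yes

¶6 is struck. Although ¶1 refers to ¶6, its operative terms do not depend on ¶6, so it remains in effect. No other provision's operative terms depend on ¶6. ¶4 is a severability clause and preserves every provision that can still be given independent effect. The provisions still in force are ¶1, ¶2, ¶3, ¶4, and ¶5. ¶3 is among the surviving provisions, so the answer is yes.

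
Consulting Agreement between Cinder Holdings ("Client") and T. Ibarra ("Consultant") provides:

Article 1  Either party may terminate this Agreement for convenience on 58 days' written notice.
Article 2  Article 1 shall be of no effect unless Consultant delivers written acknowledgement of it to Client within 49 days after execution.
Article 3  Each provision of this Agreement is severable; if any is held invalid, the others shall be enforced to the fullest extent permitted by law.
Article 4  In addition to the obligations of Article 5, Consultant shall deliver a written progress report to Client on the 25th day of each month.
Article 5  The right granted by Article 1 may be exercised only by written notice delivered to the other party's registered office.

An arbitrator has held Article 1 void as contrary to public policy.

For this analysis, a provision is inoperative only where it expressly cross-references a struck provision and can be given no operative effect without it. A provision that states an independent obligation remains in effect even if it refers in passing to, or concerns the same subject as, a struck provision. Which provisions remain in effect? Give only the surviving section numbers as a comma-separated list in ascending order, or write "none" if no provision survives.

Article 1 is struck. The only function of Article 2 is the acknowledgement condition for Article 1, so it cannot stand once Article 1 is removed. Article 5 has no operative effect of its own apart from Article 1 and is therefore inoperative. Article 4 mentions Article 5 but its own obligation stands independently of Article 5, so Article 4 is not affected. Article 3 is a severability clause and preserves every provision that can still be given independent effect. The provisions still in force are Article 3 and Article 4.

3, 4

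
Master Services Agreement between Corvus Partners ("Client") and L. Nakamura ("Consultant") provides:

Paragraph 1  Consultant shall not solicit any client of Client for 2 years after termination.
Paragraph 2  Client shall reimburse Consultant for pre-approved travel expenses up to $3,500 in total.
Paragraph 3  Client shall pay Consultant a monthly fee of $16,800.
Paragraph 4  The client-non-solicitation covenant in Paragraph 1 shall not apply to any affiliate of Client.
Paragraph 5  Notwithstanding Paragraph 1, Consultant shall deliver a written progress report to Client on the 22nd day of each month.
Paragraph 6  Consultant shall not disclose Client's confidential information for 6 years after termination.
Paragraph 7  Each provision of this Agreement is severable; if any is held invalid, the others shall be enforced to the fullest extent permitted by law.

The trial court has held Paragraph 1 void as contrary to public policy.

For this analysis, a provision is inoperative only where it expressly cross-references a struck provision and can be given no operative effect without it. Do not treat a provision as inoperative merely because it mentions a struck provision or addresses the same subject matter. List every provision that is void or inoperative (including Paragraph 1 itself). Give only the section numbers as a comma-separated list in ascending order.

Paragraph 1 is struck. The whole of Paragraph 4 is the carve-out from the client-non-solicitation covenant, defined by reference to Paragraph 1, so Paragraph 4 cannot stand once Paragraph 1 is removed. Paragraph 5 mentions Paragraph 1 but its own obligation stands independently of Paragraph 1, so Paragraph 5 is not affected. Paragraph 7 is a severability clause and preserves every provision that can still be given independent effect. Paragraph 2, Paragraph 3, Paragraph 5, Paragraph 6, and Paragraph 7 remain in effect.

1, 4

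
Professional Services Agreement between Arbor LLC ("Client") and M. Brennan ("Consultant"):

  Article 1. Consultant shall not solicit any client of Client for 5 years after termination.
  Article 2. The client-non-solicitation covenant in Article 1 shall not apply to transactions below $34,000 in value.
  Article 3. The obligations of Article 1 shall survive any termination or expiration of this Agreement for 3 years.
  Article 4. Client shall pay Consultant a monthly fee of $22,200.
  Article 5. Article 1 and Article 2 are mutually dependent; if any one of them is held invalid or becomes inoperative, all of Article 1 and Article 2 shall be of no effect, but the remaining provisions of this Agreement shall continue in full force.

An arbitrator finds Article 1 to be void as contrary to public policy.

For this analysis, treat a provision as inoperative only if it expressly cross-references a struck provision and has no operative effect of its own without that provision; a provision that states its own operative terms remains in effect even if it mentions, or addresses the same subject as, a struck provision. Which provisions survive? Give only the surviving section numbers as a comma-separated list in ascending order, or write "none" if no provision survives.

Article 1 is struck. Article 2 does nothing except set the carve-out from the client-non-solicitation covenant by reference to Article 1; with Article 1 gone it has no independent effect and is inoperative. The only function of Article 3 is the survival period for Article 1, so it cannot stand once Article 1 is removed. Article 5 declares Article 1 and Article 2 mutually dependent; since one of them has fallen, all of them are of no effect. The remainder continues in force under Article 5. That leaves Article 4 and Article 5 in effect.

4, 5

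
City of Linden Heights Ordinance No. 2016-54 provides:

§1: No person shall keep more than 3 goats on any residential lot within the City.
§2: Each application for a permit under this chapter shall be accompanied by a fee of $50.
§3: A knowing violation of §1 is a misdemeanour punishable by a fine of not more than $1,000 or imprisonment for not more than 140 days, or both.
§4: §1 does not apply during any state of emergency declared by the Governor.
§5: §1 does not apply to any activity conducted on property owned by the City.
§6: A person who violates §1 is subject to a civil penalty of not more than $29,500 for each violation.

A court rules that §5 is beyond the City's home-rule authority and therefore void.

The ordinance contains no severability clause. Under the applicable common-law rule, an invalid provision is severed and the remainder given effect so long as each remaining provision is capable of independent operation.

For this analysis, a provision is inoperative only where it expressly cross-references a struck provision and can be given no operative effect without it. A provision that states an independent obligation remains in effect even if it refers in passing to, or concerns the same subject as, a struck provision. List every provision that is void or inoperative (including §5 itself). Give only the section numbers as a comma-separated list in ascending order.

5

§5 is struck. Nothing else in the ordinance is defined by reference to §5. Under the stated default rule, only provisions that cannot operate independently fall away; the rest are enforced. The provisions still in force are §1, §2, §3, §4, and §6.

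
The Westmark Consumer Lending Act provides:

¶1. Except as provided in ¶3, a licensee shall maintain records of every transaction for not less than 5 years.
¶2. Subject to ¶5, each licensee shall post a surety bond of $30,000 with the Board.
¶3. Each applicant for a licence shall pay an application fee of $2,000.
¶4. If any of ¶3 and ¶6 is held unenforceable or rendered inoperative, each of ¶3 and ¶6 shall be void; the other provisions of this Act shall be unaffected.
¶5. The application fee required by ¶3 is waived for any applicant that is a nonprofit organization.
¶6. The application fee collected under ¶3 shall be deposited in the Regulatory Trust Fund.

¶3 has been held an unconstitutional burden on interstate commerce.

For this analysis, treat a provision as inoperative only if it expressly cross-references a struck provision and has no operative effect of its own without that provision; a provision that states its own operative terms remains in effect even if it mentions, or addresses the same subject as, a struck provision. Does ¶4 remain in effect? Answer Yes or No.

Yes

¶3 is struck. The whole of ¶5 is the nonprofit waiver of the application fee, defined by reference to ¶3, so ¶5 cannot stand once ¶3 is removed. ¶6 operates only by reference to ¶3, so it falls with ¶3. ¶1 mentions ¶3 but its own obligation stands independently of ¶3, so ¶1 is not affected. ¶2 mentions ¶5 but its own obligation stands independently of ¶5, so ¶2 is not affected. ¶4 declares ¶3 and ¶6 mutually dependent; since one of them has fallen, all of them are of no effect. The remainder continues in force under ¶4. That leaves ¶1, ¶2, and ¶4 in effect. ¶4 is among the surviving provisions, so the answer is yes.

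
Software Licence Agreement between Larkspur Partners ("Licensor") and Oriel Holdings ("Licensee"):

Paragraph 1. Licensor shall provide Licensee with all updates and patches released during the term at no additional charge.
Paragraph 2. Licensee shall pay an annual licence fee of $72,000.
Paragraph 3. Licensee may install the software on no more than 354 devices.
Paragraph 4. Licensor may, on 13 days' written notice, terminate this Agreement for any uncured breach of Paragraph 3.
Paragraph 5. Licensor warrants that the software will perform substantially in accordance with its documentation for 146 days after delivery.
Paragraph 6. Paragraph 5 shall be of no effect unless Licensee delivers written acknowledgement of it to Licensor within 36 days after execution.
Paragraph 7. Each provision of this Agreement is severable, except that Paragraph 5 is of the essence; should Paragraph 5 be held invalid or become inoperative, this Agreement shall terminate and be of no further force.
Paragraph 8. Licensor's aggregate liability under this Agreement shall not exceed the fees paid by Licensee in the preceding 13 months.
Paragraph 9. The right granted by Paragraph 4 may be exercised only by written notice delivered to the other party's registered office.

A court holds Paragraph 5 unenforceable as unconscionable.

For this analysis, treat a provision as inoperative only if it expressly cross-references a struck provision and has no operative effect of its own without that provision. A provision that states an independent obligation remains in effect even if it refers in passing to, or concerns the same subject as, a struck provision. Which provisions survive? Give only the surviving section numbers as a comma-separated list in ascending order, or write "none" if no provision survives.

Paragraph 5 is struck. Paragraph 6 merely fixes the acknowledgement condition for Paragraph 5; with Paragraph 5 gone it has nothing to operate on and falls away. Paragraph 7 makes Paragraph 5 an essential term, and Paragraph 5 is the provision held invalid; under Paragraph 7, the entire Agreement is therefore void. No provision of the Agreement survives.

none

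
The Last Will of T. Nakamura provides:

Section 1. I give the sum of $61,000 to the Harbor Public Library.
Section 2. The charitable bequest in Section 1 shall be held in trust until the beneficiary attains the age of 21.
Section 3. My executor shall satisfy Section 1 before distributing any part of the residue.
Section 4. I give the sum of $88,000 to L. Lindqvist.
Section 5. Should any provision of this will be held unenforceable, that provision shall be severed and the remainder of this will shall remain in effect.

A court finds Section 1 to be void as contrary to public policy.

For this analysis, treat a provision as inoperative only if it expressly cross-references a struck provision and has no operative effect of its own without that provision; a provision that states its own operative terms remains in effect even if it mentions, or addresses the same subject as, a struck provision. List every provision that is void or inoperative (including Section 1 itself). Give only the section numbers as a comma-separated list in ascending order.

1, 2, 3

Section 1 is struck. The only function of Section 2 is the trust for Section 1, so it cannot stand once Section 1 is removed. Section 3 merely fixes the priority direction for Section 1; with Section 1 gone it has nothing to operate on and falls away. Under the severability clause in Section 5, the remaining provisions continue in force. Section 4 and Section 5 remain in effect.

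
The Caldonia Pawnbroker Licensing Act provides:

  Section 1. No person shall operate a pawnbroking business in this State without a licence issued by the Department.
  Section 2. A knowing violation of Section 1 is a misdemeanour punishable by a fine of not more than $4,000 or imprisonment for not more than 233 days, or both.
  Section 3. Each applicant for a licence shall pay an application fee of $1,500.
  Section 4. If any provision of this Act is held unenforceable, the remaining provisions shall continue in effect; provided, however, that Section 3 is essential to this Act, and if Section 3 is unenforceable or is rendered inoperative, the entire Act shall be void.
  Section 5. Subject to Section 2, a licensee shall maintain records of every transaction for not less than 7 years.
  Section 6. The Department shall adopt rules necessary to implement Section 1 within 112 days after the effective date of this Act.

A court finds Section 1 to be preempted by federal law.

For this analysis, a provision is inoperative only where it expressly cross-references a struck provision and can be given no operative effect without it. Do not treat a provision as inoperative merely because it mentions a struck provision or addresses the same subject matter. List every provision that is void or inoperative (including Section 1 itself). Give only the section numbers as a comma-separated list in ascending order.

1, 2, 6

Section 1 is struck. Section 2 has no operative effect of its own apart from Section 1 and is therefore inoperative. Section 6 merely fixes the rulemaking mandate for Section 1; with Section 1 gone it has nothing to operate on and falls away. Although Section 5 refers to Section 2, its operative terms do not depend on Section 2, so it remains in effect. Section 4 makes Section 3 an essential term, but Section 3 is unaffected, so the severability proviso in Section 4 preserves the remaining provisions. Section 3, Section 4, and Section 5 remain in effect.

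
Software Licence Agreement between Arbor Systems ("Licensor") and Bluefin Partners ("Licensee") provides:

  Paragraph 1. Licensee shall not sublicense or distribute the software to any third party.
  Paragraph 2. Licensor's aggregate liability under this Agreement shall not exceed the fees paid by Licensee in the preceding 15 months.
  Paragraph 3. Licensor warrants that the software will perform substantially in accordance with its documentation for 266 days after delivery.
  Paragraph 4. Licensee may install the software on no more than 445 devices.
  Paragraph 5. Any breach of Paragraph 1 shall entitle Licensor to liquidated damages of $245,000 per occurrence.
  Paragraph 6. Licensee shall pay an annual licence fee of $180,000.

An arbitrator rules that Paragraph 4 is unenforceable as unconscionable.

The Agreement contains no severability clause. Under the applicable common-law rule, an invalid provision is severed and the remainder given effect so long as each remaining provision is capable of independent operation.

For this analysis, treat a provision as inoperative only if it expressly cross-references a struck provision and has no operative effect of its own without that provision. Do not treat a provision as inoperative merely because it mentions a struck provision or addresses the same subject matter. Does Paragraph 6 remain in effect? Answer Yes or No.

Paragraph 4 is struck. Nothing else in the Agreement is defined by reference to Paragraph 4. With no severability clause, the stated default rule severs what cannot stand and enforces each remaining provision that can operate on its own. The provisions still in force are Paragraph 1, Paragraph 2, Paragraph 3, Paragraph 5, and Paragraph 6. Paragraph 6 is among the surviving provisions, so the answer is yes.

Yes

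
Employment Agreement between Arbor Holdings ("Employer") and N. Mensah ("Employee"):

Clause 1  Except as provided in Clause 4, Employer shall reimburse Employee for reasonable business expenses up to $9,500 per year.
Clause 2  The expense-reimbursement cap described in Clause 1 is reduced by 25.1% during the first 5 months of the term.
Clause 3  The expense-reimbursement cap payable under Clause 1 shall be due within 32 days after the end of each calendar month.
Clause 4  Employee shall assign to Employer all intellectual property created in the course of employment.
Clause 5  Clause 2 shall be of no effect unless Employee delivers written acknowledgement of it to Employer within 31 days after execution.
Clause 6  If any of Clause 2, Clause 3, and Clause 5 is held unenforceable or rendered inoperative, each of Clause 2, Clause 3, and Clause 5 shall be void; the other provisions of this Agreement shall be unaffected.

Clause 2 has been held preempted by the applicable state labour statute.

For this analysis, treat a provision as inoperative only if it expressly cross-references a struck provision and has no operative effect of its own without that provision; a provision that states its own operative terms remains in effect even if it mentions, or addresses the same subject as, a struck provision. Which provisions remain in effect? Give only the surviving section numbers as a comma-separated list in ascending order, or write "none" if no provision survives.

Clause 2 is struck. The only function of Clause 5 is the acknowledgement condition for Clause 2, so it cannot stand once Clause 2 is removed. Clause 6 declares Clause 2, Clause 3, and Clause 5 mutually dependent; since one of them has fallen, all of them are of no effect. That brings down Clause 3 as well. The remainder continues in force under Clause 6. Clause 1, Clause 4, and Clause 6 remain in effect.

1, 4, 6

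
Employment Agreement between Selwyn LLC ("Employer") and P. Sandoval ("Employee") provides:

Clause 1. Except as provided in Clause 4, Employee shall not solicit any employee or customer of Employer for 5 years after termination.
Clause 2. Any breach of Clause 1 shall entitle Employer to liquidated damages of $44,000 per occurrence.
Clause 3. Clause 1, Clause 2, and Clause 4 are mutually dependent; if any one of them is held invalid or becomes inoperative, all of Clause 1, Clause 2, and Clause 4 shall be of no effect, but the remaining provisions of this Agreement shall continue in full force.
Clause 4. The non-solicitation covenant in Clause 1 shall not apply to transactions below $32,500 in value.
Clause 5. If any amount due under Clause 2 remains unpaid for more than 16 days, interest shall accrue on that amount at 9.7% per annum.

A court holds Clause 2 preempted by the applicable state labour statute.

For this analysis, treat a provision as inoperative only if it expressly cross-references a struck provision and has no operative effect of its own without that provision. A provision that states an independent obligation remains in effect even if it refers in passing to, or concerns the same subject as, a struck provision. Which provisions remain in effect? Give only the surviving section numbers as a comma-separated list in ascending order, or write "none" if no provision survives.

Clause 2 is struck. Clause 5 does nothing except set the default interest on the liquidated-damages amount by reference to Clause 2; with Clause 2 gone it has no independent effect and is inoperative. Clause 3 declares Clause 1, Clause 2, and Clause 4 mutually dependent; since one of them has fallen, all of them are of no effect. That brings down Clause 1 and Clause 4 as well. The remainder continues in force under Clause 3. Only Clause 3 remains in effect.

3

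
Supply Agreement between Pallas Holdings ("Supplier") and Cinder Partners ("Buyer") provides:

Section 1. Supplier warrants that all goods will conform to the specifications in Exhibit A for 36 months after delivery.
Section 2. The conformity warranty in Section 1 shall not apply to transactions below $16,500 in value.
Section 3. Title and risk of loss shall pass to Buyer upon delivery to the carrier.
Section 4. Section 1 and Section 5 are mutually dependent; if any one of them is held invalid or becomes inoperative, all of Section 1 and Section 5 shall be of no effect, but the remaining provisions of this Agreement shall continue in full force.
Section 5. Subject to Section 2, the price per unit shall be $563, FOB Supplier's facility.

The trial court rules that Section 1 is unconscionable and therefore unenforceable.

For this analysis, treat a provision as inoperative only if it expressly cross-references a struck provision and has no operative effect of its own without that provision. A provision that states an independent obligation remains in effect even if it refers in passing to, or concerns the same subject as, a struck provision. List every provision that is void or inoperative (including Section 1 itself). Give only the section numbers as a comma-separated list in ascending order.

Section 1 is struck. Section 2 has no operative effect of its own apart from Section 1 and is therefore inoperative. Section 4 declares Section 1 and Section 5 mutually dependent; since one of them has fallen, all of them are of no effect. That brings down Section 5 as well. The remainder continues in force under Section 4. The provisions still in force are Section 3 and Section 4.

1, 2, 5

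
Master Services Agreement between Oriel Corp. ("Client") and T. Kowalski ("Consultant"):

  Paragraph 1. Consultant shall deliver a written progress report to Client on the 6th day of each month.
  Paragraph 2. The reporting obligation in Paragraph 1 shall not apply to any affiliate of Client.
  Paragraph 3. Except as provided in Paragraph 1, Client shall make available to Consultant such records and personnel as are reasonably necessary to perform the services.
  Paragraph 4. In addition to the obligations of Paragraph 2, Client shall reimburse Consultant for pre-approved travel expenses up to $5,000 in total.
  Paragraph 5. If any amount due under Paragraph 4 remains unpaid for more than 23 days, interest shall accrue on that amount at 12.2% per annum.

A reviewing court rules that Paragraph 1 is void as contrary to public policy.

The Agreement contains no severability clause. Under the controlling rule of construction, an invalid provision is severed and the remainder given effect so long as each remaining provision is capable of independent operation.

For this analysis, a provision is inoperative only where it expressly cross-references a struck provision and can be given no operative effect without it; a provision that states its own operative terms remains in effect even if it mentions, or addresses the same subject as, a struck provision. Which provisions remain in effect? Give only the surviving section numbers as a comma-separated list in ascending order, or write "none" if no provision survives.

3, 4, 5

Paragraph 1 is struck. Paragraph 2 does nothing except set the carve-out from the reporting obligation by reference to Paragraph 1; with Paragraph 1 gone it has no independent effect and is inoperative. Paragraph 4 mentions Paragraph 2 but its own obligation stands independently of Paragraph 2, so Paragraph 4 is not affected. Although Paragraph 3 refers to Paragraph 1, its operative terms do not depend on Paragraph 1, so it remains in effect. With no severability clause, the stated default rule severs what cannot stand and enforces each remaining provision that can operate on its own. That leaves Paragraph 3, Paragraph 4, and Paragraph 5 in effect.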